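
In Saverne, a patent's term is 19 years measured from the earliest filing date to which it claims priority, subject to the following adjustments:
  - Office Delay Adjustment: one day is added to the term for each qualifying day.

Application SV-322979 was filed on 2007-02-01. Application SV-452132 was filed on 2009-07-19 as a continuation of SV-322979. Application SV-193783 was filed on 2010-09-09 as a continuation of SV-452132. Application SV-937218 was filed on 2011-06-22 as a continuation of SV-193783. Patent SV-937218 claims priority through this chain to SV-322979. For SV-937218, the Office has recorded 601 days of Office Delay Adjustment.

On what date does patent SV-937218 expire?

September 25, 2027

Earliest priority filing: 1 February 2007.
Base term: 1 February 2007 + 19 years → 1 February 2026.
Office Delay Adjustment: +601 days → 25 September 2027.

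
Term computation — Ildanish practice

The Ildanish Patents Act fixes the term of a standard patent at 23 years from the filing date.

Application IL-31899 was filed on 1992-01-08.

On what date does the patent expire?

Filing date + 23 years → 8 January 2015.

January 8, 2015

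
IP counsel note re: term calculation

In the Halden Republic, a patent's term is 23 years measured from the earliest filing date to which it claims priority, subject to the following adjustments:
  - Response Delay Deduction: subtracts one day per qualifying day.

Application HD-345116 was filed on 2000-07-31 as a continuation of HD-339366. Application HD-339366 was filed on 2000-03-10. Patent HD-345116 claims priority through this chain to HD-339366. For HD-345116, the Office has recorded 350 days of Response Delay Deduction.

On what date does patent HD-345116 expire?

Earliest priority filing: 10 March 2000.
Base term: 10 March 2000 + 23 years → 10 March 2023.
Response Delay Deduction: −350 days → 25 March 2022.

2022-03-25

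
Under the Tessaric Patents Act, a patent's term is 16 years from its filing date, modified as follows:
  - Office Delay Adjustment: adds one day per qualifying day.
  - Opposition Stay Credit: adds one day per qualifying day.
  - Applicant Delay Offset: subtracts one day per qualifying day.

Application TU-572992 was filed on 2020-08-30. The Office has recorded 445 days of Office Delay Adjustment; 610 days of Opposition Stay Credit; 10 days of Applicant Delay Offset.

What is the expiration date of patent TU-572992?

Base term: filing date + 16 years → 30 August 2036.
Office Delay Adjustment: +445 days → 18 November 2037.
Opposition Stay Credit: +610 days → 21 July 2039.
Applicant Delay Offset: −10 days → 11 July 2039.

July 11, 2039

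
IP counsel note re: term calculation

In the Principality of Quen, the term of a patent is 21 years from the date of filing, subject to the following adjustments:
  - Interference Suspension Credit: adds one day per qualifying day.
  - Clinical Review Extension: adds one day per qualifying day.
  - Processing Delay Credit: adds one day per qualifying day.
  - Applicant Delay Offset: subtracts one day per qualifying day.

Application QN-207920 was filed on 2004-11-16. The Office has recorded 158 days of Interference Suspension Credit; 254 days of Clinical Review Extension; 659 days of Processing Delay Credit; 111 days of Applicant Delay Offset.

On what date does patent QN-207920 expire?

Base term: filing date + 21 years → 16 November 2025.
Interference Suspension Credit: +158 days → 23 April 2026.
Clinical Review Extension: +254 days → 2 January 2027.
Processing Delay Credit: +659 days → 22 October 2028.
Applicant Delay Offset: −111 days → 3 July 2028.

2028-07-03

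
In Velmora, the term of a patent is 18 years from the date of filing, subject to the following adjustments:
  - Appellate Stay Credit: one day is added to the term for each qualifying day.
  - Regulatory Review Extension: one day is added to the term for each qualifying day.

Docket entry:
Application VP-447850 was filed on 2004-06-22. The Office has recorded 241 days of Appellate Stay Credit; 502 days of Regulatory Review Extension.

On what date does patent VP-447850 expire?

2024-07-04

Base term: filing date + 18 years → 22 June 2022.
Appellate Stay Credit: +241 days → 18 February 2023.
Regulatory Review Extension: +502 days → 4 July 2024.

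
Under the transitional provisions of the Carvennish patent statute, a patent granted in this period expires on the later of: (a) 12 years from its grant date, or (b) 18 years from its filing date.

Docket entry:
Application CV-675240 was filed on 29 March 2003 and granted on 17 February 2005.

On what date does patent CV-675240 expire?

(a) grant + 12 years → 17 February 2017.
(b) filing + 18 years → 29 March 2021.
Later of the two: 29 March 2021.

2021-03-29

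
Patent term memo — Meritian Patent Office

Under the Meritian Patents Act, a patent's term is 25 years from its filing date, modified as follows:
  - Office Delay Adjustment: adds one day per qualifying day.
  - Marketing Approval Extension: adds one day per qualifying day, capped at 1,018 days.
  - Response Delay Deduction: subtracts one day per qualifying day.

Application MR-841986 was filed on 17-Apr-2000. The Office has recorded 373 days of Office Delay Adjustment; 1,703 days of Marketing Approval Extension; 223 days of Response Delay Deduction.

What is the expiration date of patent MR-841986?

Base term: filing date + 25 years → 17 April 2025.
Office Delay Adjustment: +373 days → 25 April 2026.
Marketing Approval Extension: 1703 days claimed exceeds the 1018-day cap, so +1018 days → 6 February 2029.
Response Delay Deduction: −223 days → 28 June 2028.

June 28, 2028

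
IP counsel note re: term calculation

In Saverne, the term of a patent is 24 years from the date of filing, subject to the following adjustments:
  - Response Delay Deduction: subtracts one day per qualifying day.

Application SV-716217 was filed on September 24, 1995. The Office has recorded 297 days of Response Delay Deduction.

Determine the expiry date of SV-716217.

Base term: filing date + 24 years → 24 September 2019.
Response Delay Deduction: −297 days → 1 December 2018.

2018-12-01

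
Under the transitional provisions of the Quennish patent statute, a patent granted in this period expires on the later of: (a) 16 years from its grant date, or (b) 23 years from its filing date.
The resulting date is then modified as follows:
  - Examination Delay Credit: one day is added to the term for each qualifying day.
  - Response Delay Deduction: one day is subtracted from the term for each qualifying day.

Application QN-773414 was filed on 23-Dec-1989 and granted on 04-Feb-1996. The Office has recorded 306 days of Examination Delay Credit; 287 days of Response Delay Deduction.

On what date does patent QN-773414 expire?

January 11, 2013

(a) grant + 16 years → 4 February 2012.
(b) filing + 23 years → 23 December 2012.
Later of the two: 23 December 2012.
Examination Delay Credit: +306 days → 25 October 2013.
Response Delay Deduction: −287 days → 11 January 2013.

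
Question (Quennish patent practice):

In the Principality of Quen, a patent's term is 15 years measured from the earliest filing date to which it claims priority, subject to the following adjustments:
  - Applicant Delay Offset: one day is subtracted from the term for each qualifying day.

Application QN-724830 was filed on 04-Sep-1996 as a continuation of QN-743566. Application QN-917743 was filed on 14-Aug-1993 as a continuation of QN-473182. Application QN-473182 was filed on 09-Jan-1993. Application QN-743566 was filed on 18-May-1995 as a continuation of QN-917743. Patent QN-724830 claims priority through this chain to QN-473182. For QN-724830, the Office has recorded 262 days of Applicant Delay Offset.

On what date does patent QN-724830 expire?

Earliest priority filing: 9 January 1993.
Base term: 9 January 1993 + 15 years → 9 January 2008.
Applicant Delay Offset: −262 days → 22 April 2007.

April 22, 2007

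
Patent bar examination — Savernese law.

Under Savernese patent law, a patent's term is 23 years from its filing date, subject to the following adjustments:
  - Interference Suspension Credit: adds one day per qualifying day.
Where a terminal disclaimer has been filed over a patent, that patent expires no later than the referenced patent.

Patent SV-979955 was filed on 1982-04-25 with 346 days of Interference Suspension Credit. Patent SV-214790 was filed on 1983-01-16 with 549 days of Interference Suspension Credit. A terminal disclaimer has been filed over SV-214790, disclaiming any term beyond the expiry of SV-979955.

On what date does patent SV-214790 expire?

April 6, 2006

Natural term of SV-214790:
  Base: filing + 23 years → 16 January 2006.
  Interference Suspension Credit: +549 days → 19 July 2007.
Expiry of referenced patent SV-979955:
  Base: filing + 23 years → 25 April 2005.
  Interference Suspension Credit: +346 days → 6 April 2006.
Terminal disclaimer: SV-214790 expires on the earlier of 19 July 2007 and 6 April 2006.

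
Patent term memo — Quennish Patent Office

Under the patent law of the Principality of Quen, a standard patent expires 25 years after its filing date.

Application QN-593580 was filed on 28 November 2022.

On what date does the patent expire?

Filing date + 25 years → 28 November 2047.

2047-11-28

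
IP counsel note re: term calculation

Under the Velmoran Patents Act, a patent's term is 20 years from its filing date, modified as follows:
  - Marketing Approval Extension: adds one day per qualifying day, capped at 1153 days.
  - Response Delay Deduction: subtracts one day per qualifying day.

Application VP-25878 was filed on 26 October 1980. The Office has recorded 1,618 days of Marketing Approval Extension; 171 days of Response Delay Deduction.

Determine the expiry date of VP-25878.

July 5, 2003

Base term: filing date + 20 years → 26 October 2000.
Marketing Approval Extension: 1618 days claimed exceeds the 1153-day cap, so +1153 days → 23 December 2003.
Response Delay Deduction: −171 days → 5 July 2003.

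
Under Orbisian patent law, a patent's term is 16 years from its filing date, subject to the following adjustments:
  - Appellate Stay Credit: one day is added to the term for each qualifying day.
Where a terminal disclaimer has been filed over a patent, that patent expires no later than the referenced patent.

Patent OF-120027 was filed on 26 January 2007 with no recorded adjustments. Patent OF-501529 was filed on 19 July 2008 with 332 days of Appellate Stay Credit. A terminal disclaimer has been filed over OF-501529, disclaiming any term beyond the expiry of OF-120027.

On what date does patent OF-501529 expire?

Natural term of OF-501529:
  Base: filing + 16 years → 19 July 2024.
  Appellate Stay Credit: +332 days → 16 June 2025.
Expiry of referenced patent OF-120027:
  Base: filing + 16 years → 26 January 2023.
Terminal disclaimer: OF-501529 expires on the earlier of 16 June 2025 and 26 January 2023.

January 26, 2023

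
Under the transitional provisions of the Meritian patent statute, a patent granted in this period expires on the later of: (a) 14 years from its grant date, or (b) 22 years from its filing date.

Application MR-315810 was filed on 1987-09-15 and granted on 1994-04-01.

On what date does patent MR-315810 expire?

2009-09-15

(a) grant + 14 years → 1 April 2008.
(b) filing + 22 years → 15 September 2009.
Later of the two: 15 September 2009.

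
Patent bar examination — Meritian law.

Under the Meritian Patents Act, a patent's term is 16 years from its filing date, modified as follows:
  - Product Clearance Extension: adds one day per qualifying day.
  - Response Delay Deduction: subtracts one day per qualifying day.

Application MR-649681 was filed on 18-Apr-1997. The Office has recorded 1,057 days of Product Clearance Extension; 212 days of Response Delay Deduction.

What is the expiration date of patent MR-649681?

August 11, 2015

Base term: filing date + 16 years → 18 April 2013.
Product Clearance Extension: +1057 days → 10 March 2016.
Response Delay Deduction: −212 days → 11 August 2015.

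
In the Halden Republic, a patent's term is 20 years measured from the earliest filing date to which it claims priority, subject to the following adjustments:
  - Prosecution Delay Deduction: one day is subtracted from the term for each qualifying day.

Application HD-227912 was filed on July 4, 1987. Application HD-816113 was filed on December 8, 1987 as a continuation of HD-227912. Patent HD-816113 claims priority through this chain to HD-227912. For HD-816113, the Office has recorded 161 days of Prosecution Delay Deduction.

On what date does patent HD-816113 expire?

January 24, 2007

Earliest priority filing: 4 July 1987.
Base term: 4 July 1987 + 20 years → 4 July 2007.
Prosecution Delay Deduction: −161 days → 24 January 2007.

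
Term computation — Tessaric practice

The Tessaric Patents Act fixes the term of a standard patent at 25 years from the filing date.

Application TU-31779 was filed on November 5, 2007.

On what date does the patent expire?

2032-11-05

Filing date + 25 years → 5 November 2032.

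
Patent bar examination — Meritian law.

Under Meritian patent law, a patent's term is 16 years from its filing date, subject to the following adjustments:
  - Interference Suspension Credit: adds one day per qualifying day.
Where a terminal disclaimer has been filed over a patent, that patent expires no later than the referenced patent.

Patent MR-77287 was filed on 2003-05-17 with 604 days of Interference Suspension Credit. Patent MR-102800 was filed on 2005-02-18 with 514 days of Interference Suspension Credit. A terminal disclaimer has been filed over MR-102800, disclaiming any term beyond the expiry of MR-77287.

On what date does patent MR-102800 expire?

Natural term of MR-102800:
  Base: filing + 16 years → 18 February 2021.
  Interference Suspension Credit: +514 days → 17 July 2022.
Expiry of referenced patent MR-77287:
  Base: filing + 16 years → 17 May 2019.
  Interference Suspension Credit: +604 days → 10 January 2021.
Terminal disclaimer: MR-102800 expires on the earlier of 17 July 2022 and 10 January 2021.

2021-01-10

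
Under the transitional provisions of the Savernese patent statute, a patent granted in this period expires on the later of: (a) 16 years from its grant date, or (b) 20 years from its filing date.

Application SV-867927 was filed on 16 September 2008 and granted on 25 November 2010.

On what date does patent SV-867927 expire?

2028-09-16

(a) grant + 16 years → 25 November 2026.
(b) filing + 20 years → 16 September 2028.
Later of the two: 16 September 2028.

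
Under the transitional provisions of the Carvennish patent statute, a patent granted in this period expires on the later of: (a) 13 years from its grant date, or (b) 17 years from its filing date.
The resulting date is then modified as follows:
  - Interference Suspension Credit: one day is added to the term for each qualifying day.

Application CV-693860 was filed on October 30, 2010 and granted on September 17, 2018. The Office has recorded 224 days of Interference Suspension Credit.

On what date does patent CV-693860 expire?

(a) grant + 13 years → 17 September 2031.
(b) filing + 17 years → 30 October 2027.
Later of the two: 17 September 2031.
Interference Suspension Credit: +224 days → 28 April 2032.

April 28, 2032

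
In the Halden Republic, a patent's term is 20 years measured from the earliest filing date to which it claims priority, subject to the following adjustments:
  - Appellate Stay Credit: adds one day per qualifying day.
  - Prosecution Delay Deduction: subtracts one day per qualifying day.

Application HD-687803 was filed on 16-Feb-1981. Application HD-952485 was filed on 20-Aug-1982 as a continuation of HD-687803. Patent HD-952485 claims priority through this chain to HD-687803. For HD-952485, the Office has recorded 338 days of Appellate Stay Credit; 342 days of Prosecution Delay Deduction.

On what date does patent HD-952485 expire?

Earliest priority filing: 16 February 1981.
Base term: 16 February 1981 + 20 years → 16 February 2001.
Appellate Stay Credit: +338 days → 20 January 2002.
Prosecution Delay Deduction: −342 days → 12 February 2001.

2001-02-12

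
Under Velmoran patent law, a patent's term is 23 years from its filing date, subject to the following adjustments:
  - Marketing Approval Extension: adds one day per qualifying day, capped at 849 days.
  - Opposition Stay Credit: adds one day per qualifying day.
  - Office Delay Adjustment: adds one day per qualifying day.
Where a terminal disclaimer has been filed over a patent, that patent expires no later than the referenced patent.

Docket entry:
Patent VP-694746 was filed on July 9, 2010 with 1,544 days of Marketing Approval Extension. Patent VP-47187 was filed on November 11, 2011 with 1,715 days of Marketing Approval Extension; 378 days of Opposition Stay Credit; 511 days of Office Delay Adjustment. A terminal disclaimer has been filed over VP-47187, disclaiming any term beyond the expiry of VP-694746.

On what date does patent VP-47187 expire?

Natural term of VP-47187:
  Base: filing + 23 years → 11 November 2034.
  Marketing Approval Extension: 1715 days claimed exceeds the 849-day cap, so +849 days → 9 March 2037.
  Opposition Stay Credit: +378 days → 22 March 2038.
  Office Delay Adjustment: +511 days → 15 August 2039.
Expiry of referenced patent VP-694746:
  Base: filing + 23 years → 9 July 2033.
  Marketing Approval Extension: 1544 days claimed exceeds the 849-day cap, so +849 days → 5 November 2035.
Terminal disclaimer: VP-47187 expires on the earlier of 15 August 2039 and 5 November 2035.

2035-11-05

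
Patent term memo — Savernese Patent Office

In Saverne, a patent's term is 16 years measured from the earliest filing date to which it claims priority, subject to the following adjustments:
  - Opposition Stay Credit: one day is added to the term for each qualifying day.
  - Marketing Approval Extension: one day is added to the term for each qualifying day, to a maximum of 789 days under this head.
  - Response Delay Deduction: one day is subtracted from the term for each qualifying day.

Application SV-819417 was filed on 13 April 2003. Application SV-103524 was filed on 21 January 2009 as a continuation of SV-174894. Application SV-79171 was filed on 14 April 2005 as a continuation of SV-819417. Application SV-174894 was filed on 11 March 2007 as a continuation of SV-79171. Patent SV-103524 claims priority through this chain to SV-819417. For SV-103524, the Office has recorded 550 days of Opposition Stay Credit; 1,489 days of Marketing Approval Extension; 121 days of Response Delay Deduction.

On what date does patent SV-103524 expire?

Earliest priority filing: 13 April 2003.
Base term: 13 April 2003 + 16 years → 13 April 2019.
Opposition Stay Credit: +550 days → 14 October 2020.
Marketing Approval Extension: 1489 days claimed exceeds the 789-day cap, so +789 days → 12 December 2022.
Response Delay Deduction: −121 days → 13 August 2022.

2022-08-13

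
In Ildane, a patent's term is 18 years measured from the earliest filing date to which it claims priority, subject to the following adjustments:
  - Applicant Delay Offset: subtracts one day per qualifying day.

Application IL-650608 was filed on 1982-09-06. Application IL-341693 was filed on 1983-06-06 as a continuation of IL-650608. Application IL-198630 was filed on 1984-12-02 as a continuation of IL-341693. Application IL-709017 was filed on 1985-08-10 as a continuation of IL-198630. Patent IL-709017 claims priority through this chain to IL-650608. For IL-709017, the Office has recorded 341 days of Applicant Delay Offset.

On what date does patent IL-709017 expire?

Earliest priority filing: 6 September 1982.
Base term: 6 September 1982 + 18 years → 6 September 2000.
Applicant Delay Offset: −341 days → 1 October 1999.

October 1, 1999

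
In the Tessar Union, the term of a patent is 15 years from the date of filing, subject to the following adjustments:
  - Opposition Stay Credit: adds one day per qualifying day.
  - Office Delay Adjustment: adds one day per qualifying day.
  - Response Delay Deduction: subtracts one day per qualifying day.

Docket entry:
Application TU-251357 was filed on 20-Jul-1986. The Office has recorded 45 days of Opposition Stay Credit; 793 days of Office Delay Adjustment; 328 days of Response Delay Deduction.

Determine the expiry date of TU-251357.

December 12, 2002

Base term: filing date + 15 years → 20 July 2001.
Opposition Stay Credit: +45 days → 3 September 2001.
Office Delay Adjustment: +793 days → 5 November 2003.
Response Delay Deduction: −328 days → 12 December 2002.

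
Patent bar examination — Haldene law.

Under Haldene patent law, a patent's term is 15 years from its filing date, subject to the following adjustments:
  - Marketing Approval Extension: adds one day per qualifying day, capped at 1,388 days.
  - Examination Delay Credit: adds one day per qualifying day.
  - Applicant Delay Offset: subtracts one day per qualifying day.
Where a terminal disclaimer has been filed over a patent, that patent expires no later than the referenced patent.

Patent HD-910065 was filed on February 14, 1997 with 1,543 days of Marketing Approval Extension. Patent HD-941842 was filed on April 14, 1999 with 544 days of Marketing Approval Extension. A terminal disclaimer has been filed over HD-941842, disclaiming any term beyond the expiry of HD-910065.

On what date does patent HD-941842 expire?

Natural term of HD-941842:
  Base: filing + 15 years → 14 April 2014.
  Marketing Approval Extension: 544 days (within the 1388-day cap) → +544 days → 10 October 2015.
Expiry of referenced patent HD-910065:
  Base: filing + 15 years → 14 February 2012.
  Marketing Approval Extension: 1543 days claimed exceeds the 1388-day cap, so +1388 days → 3 December 2015.
Terminal disclaimer: HD-941842 expires on the earlier of 10 October 2015 and 3 December 2015.

October 10, 2015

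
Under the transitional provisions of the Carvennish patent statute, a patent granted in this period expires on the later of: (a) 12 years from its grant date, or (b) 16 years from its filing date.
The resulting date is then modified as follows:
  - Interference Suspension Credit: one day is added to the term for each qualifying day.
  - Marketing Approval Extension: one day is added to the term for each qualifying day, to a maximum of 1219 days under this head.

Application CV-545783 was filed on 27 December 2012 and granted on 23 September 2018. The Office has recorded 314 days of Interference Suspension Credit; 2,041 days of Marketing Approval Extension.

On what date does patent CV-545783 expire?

December 4, 2034

(a) grant + 12 years → 23 September 2030.
(b) filing + 16 years → 27 December 2028.
Later of the two: 23 September 2030.
Interference Suspension Credit: +314 days → 3 August 2031.
Marketing Approval Extension: 2041 days claimed exceeds the 1219-day cap, so +1219 days → 4 December 2034.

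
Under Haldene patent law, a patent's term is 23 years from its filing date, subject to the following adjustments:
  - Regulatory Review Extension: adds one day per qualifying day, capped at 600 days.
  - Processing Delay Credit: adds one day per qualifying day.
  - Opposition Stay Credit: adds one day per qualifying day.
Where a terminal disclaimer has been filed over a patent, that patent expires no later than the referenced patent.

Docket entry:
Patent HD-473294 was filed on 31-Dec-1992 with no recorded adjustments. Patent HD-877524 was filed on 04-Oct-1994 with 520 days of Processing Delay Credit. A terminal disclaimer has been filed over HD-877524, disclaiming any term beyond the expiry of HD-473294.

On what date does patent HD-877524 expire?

Natural term of HD-877524:
  Base: filing + 23 years → 4 October 2017.
  Processing Delay Credit: +520 days → 8 March 2019.
Expiry of referenced patent HD-473294:
  Base: filing + 23 years → 31 December 2015.
Terminal disclaimer: HD-877524 expires on the earlier of 8 March 2019 and 31 December 2015.

2015-12-31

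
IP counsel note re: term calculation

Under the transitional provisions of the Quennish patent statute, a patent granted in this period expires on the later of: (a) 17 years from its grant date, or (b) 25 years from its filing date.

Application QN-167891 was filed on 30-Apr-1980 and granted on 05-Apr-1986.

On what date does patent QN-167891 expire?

(a) grant + 17 years → 5 April 2003.
(b) filing + 25 years → 30 April 2005.
Later of the two: 30 April 2005.

2005-04-30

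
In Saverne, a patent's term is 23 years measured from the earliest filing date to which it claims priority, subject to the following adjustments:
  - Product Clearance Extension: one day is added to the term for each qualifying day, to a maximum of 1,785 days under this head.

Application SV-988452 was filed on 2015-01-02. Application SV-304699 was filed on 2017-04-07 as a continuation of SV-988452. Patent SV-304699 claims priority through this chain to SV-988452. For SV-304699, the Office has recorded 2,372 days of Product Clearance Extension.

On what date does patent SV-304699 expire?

2042-11-22

Earliest priority filing: 2 January 2015.
Base term: 2 January 2015 + 23 years → 2 January 2038.
Product Clearance Extension: 2372 days claimed exceeds the 1785-day cap, so +1785 days → 22 November 2042.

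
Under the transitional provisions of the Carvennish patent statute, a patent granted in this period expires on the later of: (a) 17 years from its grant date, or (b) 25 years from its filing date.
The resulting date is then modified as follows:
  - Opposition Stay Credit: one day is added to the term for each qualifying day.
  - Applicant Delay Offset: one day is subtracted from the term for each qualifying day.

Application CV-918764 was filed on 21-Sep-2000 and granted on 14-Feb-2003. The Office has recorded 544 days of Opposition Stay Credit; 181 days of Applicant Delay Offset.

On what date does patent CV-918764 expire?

2026-09-19

(a) grant + 17 years → 14 February 2020.
(b) filing + 25 years → 21 September 2025.
Later of the two: 21 September 2025.
Opposition Stay Credit: +544 days → 19 March 2027.
Applicant Delay Offset: −181 days → 19 September 2026.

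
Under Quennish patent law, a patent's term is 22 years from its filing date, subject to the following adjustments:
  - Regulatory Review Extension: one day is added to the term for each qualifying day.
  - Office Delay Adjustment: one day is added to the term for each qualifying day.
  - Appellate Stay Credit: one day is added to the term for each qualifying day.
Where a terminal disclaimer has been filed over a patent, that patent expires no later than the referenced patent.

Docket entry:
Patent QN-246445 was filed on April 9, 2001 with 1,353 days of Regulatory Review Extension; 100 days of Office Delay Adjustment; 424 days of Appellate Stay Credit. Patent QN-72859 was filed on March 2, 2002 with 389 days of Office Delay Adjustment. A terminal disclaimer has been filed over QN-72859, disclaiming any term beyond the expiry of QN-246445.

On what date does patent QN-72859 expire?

2025-03-26

Natural term of QN-72859:
  Base: filing + 22 years → 2 March 2024.
  Office Delay Adjustment: +389 days → 26 March 2025.
Expiry of referenced patent QN-246445:
  Base: filing + 22 years → 9 April 2023.
  Regulatory Review Extension: +1353 days → 22 December 2026.
  Office Delay Adjustment: +100 days → 1 April 2027.
  Appellate Stay Credit: +424 days → 29 May 2028.
Terminal disclaimer: QN-72859 expires on the earlier of 26 March 2025 and 29 May 2028.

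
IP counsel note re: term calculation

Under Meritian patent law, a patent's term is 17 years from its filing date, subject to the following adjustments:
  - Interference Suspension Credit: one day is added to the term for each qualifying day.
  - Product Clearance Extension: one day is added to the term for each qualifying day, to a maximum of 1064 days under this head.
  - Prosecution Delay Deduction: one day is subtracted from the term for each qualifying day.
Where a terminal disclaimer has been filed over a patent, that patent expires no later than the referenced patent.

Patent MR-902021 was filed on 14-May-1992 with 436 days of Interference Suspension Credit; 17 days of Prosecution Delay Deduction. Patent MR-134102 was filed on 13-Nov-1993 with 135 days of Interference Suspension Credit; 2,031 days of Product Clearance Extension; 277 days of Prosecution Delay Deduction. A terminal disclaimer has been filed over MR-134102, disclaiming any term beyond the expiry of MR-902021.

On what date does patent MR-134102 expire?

Natural term of MR-134102:
  Base: filing + 17 years → 13 November 2010.
  Interference Suspension Credit: +135 days → 28 March 2011.
  Product Clearance Extension: 2031 days claimed exceeds the 1064-day cap, so +1064 days → 24 February 2014.
  Prosecution Delay Deduction: −277 days → 23 May 2013.
Expiry of referenced patent MR-902021:
  Base: filing + 17 years → 14 May 2009.
  Interference Suspension Credit: +436 days → 24 July 2010.
  Prosecution Delay Deduction: −17 days → 7 July 2010.
Terminal disclaimer: MR-134102 expires on the earlier of 23 May 2013 and 7 July 2010.

2010-07-07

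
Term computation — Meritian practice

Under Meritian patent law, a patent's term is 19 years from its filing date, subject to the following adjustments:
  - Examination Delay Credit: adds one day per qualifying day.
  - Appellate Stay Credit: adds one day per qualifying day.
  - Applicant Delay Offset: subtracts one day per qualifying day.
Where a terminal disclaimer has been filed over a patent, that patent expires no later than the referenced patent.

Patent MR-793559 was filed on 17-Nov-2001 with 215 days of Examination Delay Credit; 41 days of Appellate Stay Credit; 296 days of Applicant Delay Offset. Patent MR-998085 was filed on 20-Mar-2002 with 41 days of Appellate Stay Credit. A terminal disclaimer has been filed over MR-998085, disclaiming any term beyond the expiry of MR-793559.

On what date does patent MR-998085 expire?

October 8, 2020

Natural term of MR-998085:
  Base: filing + 19 years → 20 March 2021.
  Appellate Stay Credit: +41 days → 30 April 2021.
Expiry of referenced patent MR-793559:
  Base: filing + 19 years → 17 November 2020.
  Examination Delay Credit: +215 days → 20 June 2021.
  Appellate Stay Credit: +41 days → 31 July 2021.
  Applicant Delay Offset: −296 days → 8 October 2020.
Terminal disclaimer: MR-998085 expires on the earlier of 30 April 2021 and 8 October 2020.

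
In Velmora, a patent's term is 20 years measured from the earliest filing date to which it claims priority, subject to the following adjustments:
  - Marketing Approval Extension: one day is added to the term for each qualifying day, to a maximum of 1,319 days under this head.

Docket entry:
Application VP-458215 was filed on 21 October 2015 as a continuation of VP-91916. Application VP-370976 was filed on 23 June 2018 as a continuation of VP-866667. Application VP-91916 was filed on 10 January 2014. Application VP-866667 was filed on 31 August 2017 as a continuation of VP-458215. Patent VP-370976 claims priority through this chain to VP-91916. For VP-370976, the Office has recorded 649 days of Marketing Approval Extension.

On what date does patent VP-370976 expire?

Earliest priority filing: 10 January 2014.
Base term: 10 January 2014 + 20 years → 10 January 2034.
Marketing Approval Extension: 649 days (within the 1319-day cap) → +649 days → 21 October 2035.

2035-10-21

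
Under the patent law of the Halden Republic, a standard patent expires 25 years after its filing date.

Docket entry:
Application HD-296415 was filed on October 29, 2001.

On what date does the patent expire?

Filing date + 25 years → 29 October 2026.

October 29, 2026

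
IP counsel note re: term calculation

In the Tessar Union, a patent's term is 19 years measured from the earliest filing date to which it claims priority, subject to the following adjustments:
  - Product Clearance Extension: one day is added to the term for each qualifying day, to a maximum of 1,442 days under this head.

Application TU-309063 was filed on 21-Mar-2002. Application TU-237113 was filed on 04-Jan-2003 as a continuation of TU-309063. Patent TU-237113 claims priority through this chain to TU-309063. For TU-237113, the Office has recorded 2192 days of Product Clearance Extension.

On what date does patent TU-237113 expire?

Earliest priority filing: 21 March 2002.
Base term: 21 March 2002 + 19 years → 21 March 2021.
Product Clearance Extension: 2192 days claimed exceeds the 1442-day cap, so +1442 days → 2 March 2025.

March 2, 2025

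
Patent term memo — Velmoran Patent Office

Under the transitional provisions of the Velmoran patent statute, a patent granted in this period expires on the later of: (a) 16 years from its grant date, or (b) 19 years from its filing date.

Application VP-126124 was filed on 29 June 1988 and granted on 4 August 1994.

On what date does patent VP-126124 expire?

2010-08-04

(a) grant + 16 years → 4 August 2010.
(b) filing + 19 years → 29 June 2007.
Later of the two: 4 August 2010.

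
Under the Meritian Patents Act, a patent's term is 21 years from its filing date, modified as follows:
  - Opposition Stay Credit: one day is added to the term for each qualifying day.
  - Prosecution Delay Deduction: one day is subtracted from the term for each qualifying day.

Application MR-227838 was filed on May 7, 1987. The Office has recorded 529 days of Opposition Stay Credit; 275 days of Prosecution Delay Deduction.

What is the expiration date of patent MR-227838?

2009-01-16

Base term: filing date + 21 years → 7 May 2008.
Opposition Stay Credit: +529 days → 18 October 2009.
Prosecution Delay Deduction: −275 days → 16 January 2009.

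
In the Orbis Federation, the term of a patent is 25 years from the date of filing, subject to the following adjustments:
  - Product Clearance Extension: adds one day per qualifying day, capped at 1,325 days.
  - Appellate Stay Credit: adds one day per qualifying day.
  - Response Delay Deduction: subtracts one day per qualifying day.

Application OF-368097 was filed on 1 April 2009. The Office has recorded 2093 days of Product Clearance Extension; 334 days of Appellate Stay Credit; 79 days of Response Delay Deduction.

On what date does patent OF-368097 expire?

2038-07-29

Base term: filing date + 25 years → 1 April 2034.
Product Clearance Extension: 2093 days claimed exceeds the 1325-day cap, so +1325 days → 16 November 2037.
Appellate Stay Credit: +334 days → 16 October 2038.
Response Delay Deduction: −79 days → 29 July 2038.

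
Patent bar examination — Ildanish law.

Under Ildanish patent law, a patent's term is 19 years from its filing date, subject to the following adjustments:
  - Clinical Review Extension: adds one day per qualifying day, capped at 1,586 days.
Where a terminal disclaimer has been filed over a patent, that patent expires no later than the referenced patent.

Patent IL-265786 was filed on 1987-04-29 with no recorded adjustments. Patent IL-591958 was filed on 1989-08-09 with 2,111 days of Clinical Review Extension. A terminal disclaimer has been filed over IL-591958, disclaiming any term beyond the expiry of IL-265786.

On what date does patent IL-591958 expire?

2006-04-29

Natural term of IL-591958:
  Base: filing + 19 years → 9 August 2008.
  Clinical Review Extension: 2111 days claimed exceeds the 1586-day cap, so +1586 days → 12 December 2012.
Expiry of referenced patent IL-265786:
  Base: filing + 19 years → 29 April 2006.
Terminal disclaimer: IL-591958 expires on the earlier of 12 December 2012 and 29 April 2006.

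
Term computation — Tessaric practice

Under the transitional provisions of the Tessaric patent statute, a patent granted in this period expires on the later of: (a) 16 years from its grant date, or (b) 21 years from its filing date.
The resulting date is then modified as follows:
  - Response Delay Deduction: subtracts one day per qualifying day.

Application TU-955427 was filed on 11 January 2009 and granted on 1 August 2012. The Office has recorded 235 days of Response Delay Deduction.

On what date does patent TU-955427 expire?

(a) grant + 16 years → 1 August 2028.
(b) filing + 21 years → 11 January 2030.
Later of the two: 11 January 2030.
Response Delay Deduction: −235 days → 21 May 2029.

May 21, 2029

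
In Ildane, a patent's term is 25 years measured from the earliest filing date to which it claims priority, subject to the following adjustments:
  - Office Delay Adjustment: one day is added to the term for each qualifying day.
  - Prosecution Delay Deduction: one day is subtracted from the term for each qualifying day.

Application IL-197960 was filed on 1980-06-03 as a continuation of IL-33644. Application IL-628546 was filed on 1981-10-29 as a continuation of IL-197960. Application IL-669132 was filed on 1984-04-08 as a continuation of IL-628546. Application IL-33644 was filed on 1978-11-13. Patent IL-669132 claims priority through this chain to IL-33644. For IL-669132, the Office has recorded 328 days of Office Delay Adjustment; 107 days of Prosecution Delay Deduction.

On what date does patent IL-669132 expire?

2004-06-21

Earliest priority filing: 13 November 1978.
Base term: 13 November 1978 + 25 years → 13 November 2003.
Office Delay Adjustment: +328 days → 6 October 2004.
Prosecution Delay Deduction: −107 days → 21 June 2004.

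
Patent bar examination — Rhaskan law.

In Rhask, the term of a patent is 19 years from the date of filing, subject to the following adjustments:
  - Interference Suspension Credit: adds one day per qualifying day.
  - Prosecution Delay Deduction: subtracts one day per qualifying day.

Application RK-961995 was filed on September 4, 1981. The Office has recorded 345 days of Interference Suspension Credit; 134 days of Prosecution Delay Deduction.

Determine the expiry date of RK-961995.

Base term: filing date + 19 years → 4 September 2000.
Interference Suspension Credit: +345 days → 15 August 2001.
Prosecution Delay Deduction: −134 days → 3 April 2001.

2001-04-03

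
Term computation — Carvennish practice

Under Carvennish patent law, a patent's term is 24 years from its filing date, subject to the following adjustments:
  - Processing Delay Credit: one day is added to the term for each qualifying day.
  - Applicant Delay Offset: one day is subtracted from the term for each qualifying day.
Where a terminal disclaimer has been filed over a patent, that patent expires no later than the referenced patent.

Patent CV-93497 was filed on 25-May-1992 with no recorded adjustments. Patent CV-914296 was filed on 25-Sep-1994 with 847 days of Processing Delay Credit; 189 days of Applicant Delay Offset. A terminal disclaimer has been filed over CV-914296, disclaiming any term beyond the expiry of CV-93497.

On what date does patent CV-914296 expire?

May 25, 2016

Natural term of CV-914296:
  Base: filing + 24 years → 25 September 2018.
  Processing Delay Credit: +847 days → 19 January 2021.
  Applicant Delay Offset: −189 days → 14 July 2020.
Expiry of referenced patent CV-93497:
  Base: filing + 24 years → 25 May 2016.
Terminal disclaimer: CV-914296 expires on the earlier of 14 July 2020 and 25 May 2016.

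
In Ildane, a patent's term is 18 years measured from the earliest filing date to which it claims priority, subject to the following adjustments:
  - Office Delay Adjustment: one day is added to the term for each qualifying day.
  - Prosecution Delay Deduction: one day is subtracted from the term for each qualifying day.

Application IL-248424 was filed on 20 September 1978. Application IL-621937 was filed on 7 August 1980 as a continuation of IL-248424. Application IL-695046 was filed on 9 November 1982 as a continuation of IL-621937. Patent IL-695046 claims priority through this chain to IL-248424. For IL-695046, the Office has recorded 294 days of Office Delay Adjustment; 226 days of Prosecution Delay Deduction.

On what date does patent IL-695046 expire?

Earliest priority filing: 20 September 1978.
Base term: 20 September 1978 + 18 years → 20 September 1996.
Office Delay Adjustment: +294 days → 11 July 1997.
Prosecution Delay Deduction: −226 days → 27 November 1996.

November 27, 1996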